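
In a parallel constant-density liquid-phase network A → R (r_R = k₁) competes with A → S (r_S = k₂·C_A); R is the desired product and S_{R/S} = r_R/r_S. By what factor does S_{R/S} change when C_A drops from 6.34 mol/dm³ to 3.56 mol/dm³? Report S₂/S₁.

1.78

S_{R/S} = (k₁/k₂)·C_A⁻¹, so S₂/S₁ = (C_{A,2}/C_{A,1})⁻¹.
= 6.34/3.56 = 1.78.
Selectivity toward R rises as C_A falls — low-concentration operation is favoured.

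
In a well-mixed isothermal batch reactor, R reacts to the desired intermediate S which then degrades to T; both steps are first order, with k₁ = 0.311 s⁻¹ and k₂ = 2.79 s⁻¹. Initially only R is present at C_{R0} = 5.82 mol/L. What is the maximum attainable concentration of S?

0.493 mol/L

Evaluating C_S at t_opt = ln(k₂/k₁)/(k₂−k₁) gives C_{S,max}/C_{R0} = (k₁/k₂)^[k₂/(k₂−k₁)].
= (0.311/2.79)^(2.79/(2.79−0.311)) = (0.1115)^(1.125) = 0.08465.
C_{S,max} = 0.08465×5.82 = 0.493 mol/L.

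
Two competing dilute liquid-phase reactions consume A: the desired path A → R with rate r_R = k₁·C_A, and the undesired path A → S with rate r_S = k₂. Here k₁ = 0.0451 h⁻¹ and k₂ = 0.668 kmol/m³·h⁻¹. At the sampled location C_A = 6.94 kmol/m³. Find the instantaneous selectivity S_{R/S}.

0.469

S_{R/S} = r_R/r_S = (k₁·C_A)/(k₂) = (k₁/k₂)·C_A.
= (0.0451×6.940) / (0.668) = 0.3130/0.6680 = 0.469.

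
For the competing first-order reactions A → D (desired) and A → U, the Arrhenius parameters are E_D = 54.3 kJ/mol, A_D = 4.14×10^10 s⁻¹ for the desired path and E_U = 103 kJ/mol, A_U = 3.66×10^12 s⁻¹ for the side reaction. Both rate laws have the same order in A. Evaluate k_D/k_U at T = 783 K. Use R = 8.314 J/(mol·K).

With equal orders, S_{D/U} = k_D/k_U = (A_D/A_U)·exp[(E_U−E_D)/(RT)].
(E_U−E_D)/(RT) = (103−54.3)×10³/(8.314×783) = 48700/6510 = 7.481.
k_D/k_U = (4.14×10^10/3.66×10^12)·exp(7.481) = 0.01131 × 1774 = 20.1.

20.1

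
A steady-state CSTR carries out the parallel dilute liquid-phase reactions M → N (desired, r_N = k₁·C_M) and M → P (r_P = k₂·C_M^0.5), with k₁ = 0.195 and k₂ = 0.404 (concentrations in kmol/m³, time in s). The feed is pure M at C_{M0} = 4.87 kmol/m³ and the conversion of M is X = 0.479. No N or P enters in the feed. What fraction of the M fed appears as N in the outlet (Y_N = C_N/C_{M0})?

Exit C_M = C_{M0}(1−X) = 4.87×0.521 = 2.537 kmol/m³.
Rates in a CSTR are evaluated at the outlet concentration: r_N = 0.195×2.537 = 0.4948, r_P = 0.404×2.537^0.5 = 0.6435.
Fraction of consumed M going to N: r_N/(r_N+r_P) = 0.4347.
C_N = 0.4347·C_{M0}·X = 0.4347×4.87×0.479 = 1.01 kmol/m³; Y_N = C_N/C_{M0} = 0.208.

0.208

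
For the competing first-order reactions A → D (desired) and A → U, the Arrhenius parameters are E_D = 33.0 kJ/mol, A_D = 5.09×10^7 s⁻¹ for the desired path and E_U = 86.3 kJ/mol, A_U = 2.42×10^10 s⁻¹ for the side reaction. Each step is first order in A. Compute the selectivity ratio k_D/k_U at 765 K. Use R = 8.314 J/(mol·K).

With equal orders, S_{D/U} = k_D/k_U = (A_D/A_U)·exp[(E_U−E_D)/(RT)].
(E_U−E_D)/(RT) = (86.3−33.0)×10³/(8.314×765) = 53300/6360 = 8.380.
k_D/k_U = (5.09×10^7/2.42×10^10)·exp(8.380) = 0.002103 × 4360 = 9.17.

9.17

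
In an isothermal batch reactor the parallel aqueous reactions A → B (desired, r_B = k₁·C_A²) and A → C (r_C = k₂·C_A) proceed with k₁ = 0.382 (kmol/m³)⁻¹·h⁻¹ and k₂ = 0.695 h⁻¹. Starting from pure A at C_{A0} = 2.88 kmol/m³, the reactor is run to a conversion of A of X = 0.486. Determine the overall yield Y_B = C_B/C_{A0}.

C_A = C_{A0}(1−X) = 1.480 kmol/m³.
Along a PFR/batch, dC_C/dC_A = −r_C/(r_B+r_C) = −k₂/(k₂+k₁·C_A).
Integrating from C_{A0} to C_A: C_C = (0.695/0.382)·ln[(0.695+0.382·2.88)/(0.695+0.382·1.48)] = 1.819·ln(1.795/1.260) = 0.6433 kmol/m³.
Then C_B = (C_{A0}−C_A) − C_C = 1.400 − 0.6433 = 0.7564 kmol/m³.
Y_B = C_B/C_{A0} = 0.7564/2.88 = 0.263.

0.263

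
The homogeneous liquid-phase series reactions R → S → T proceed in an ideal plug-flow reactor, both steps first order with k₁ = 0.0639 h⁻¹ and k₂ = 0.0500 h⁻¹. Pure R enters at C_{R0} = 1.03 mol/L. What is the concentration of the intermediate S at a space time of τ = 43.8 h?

The intermediate concentration in a first-order A→B→C sequence is C_S = k₁C_{R0}(e^(−k₁τ) − e^(−k₂τ))/(k₂−k₁).
e^(−k₁τ) = e^(−0.0639×43.8) = e^(−2.799) = 0.06088; e^(−k₂τ) = e^(−2.190) = 0.1119.
C_S = 0.0639×1.03/(0.0500−0.0639) × (0.06088−0.1119) = (-4.735)×(-0.05103) = 0.2417 mol/L.

0.242 mol/L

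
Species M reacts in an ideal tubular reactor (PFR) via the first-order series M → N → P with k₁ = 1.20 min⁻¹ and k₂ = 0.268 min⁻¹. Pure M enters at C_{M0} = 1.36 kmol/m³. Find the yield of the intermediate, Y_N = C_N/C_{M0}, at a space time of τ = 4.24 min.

0.405

The intermediate concentration in a first-order A→B→C sequence is C_N = k₁C_{M0}(e^(−k₁τ) − e^(−k₂τ))/(k₂−k₁).
e^(−k₁τ) = e^(−1.20×4.24) = e^(−5.088) = 0.006170; e^(−k₂τ) = e^(−1.136) = 0.3210.
C_N = 1.20×1.36/(0.268−1.20) × (0.006170−0.3210) = (-1.751)×(-0.3148) = 0.5513 kmol/m³.
Y_N = C_N/C_{M0} = 0.5513/1.36 = 0.405.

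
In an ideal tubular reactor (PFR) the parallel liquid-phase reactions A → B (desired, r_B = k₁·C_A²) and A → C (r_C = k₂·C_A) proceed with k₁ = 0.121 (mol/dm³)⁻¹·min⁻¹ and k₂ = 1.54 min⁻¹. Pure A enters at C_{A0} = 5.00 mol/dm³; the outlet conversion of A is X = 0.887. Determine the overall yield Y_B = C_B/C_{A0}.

C_A = C_{A0}(1−X) = 0.5650 mol/dm³.
Along a PFR/batch, dC_C/dC_A = −r_C/(r_B+r_C) = −k₂/(k₂+k₁·C_A).
Integrating from C_{A0} to C_A: C_C = (1.54/0.121)·ln[(1.54+0.121·5.00)/(1.54+0.121·0.565)] = 12.73·ln(2.145/1.608) = 3.664 mol/dm³.
Then C_B = (C_{A0}−C_A) − C_C = 4.435 − 3.664 = 0.7705 mol/dm³.
Y_B = C_B/C_{A0} = 0.7705/5.00 = 0.154.

0.154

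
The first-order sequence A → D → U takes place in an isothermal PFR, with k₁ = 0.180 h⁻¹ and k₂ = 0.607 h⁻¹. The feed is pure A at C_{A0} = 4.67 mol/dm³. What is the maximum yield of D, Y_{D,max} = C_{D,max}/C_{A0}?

Evaluating C_D at τ_opt = ln(k₂/k₁)/(k₂−k₁) gives C_{D,max}/C_{A0} = (k₁/k₂)^[k₂/(k₂−k₁)].
= (0.180/0.607)^(0.607/(0.607−0.180)) = (0.2965)^(1.422) = 0.1776.

0.178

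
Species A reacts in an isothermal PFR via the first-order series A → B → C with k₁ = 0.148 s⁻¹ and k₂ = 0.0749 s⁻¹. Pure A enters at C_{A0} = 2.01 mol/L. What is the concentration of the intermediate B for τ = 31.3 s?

The intermediate concentration in a first-order A→B→C sequence is C_B = k₁C_{A0}(e^(−k₁τ) − e^(−k₂τ))/(k₂−k₁).
e^(−k₁τ) = e^(−0.148×31.3) = e^(−4.632) = 0.009731; e^(−k₂τ) = e^(−2.344) = 0.09591.
C_B = 0.148×2.01/(0.0749−0.148) × (0.009731−0.09591) = (-4.069)×(-0.08618) = 0.3507 mol/L.

0.351 mol/L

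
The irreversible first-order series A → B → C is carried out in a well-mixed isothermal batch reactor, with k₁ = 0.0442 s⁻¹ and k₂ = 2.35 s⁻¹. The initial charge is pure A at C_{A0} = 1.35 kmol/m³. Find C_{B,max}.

0.0235 kmol/m³

For a first-order series the maximum intermediate yield is C_{B,max}/C_{A0} = (k₁/k₂)^[k₂/(k₂−k₁)].
= (0.0442/2.35)^(2.35/(2.35−0.0442)) = (0.01881)^(1.019) = 0.01743.
C_{B,max} = 0.01743×1.35 = 0.0235 kmol/m³.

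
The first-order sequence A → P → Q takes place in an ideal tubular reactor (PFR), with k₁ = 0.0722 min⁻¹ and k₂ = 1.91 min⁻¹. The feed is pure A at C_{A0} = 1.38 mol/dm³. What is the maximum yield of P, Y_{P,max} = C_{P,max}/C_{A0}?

At the optimum, C_{P,max}/C_{A0} = (k₁/k₂)^[k₂/(k₂−k₁)].
= (0.0722/1.91)^(1.91/(1.91−0.0722)) = (0.03780)^(1.039) = 0.03324.

0.0332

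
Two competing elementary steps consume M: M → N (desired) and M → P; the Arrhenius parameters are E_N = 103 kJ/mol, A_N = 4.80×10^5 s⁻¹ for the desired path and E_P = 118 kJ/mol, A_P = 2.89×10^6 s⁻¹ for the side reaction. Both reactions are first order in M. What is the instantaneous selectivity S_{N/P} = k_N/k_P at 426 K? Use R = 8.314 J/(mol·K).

k_N/k_P = (A_N/A_P)·exp[−(E_N−E_P)/(RT)] = (A_N/A_P)·exp[(E_P−E_N)/(RT)].
(E_P−E_N)/(RT) = (118−103)×10³/(8.314×426) = 15000/3542 = 4.235.
k_N/k_P = (4.80×10^5/2.89×10^6)·exp(4.235) = 0.1661 × 69.07 = 11.5.
Since E_N < E_P, lowering the temperature improves selectivity toward N.

11.5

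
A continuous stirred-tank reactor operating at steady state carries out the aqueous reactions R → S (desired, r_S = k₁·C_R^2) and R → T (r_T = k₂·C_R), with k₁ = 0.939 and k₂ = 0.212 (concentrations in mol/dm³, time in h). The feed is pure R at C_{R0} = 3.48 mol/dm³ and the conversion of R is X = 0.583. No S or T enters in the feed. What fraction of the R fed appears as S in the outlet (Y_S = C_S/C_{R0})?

Exit C_R = C_{R0}(1−X) = 3.48×0.417 = 1.451 mol/dm³.
Rates in a CSTR are evaluated at the outlet concentration: r_S = 0.939×1.451^2 = 1.977, r_T = 0.212×1.451 = 0.3076.
Fraction of consumed R going to S: r_S/(r_S+r_T) = 0.8654.
C_S = 0.8654·C_{R0}·X = 0.8654×3.48×0.583 = 1.76 mol/dm³; Y_S = C_S/C_{R0} = 0.505.

0.505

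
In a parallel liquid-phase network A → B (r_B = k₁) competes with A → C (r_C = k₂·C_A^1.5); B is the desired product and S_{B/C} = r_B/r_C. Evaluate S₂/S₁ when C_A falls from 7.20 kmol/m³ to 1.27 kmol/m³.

13.5

S_{B/C} = (k₁/k₂)·C_A^-1.5, so S₂/S₁ = (C_{A,2}/C_{A,1})^-1.5.
= (1.27/7.20)^(-1.5) = (0.1764)^(-1.5) = 13.5.
Selectivity toward B rises as C_A falls — low-concentration operation is favoured.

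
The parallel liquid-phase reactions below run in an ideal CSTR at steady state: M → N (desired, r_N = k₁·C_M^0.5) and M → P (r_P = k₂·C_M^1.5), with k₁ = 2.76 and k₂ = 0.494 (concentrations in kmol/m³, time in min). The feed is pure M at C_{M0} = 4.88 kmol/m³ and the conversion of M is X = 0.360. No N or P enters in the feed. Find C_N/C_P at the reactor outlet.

Exit C_M = C_{M0}(1−X) = 4.88×0.640 = 3.123 kmol/m³.
In a CSTR the entire volume is at exit conditions, so r_N = 2.76×3.123^0.5 = 4.878 and r_P = 0.494×3.123^1.5 = 2.727.
Overall selectivity = C_N/C_P = r_Nτ/(r_Pτ) = r_N/r_P = 1.79.

1.79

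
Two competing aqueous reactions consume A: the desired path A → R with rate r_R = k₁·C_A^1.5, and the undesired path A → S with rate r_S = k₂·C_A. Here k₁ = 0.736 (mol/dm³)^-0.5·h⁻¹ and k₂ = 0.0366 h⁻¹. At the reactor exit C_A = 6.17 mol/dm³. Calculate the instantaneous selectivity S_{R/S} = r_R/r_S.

50.0

S_{R/S} = r_R/r_S = (k₁·C_A^1.5)/(k₂·C_A) = (k₁/k₂)·C_A^0.5.
= (0.736×6.170^1.5) / (0.0366×6.170) = 11.28/0.2258 = 50.0.
Since the desired path is higher order in A, keeping C_A high (PFR or concentrated feed) favours R.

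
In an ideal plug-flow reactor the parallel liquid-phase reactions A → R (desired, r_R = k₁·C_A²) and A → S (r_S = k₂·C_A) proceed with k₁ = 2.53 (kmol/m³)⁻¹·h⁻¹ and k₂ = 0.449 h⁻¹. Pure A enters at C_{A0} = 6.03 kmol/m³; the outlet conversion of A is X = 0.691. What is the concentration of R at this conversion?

3.97 kmol/m³

C_A = C_{A0}(1−X) = 1.863 kmol/m³.
Along a PFR/batch, dC_S/dC_A = −r_S/(r_R+r_S) = −k₂/(k₂+k₁·C_A).
Integrating from C_{A0} to C_A: C_S = (0.449/2.53)·ln[(0.449+2.53·6.03)/(0.449+2.53·1.86)] = 0.1775·ln(15.70/5.163) = 0.1974 kmol/m³.
Then C_R = (C_{A0}−C_A) − C_S = 4.167 − 0.1974 = 3.969 kmol/m³.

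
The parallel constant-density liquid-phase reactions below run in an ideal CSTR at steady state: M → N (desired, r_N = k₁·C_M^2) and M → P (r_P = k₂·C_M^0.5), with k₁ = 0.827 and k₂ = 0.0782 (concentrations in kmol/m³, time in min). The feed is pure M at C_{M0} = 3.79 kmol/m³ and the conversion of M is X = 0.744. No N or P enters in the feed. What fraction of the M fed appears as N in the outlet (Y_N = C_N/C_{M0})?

Exit C_M = C_{M0}(1−X) = 3.79×0.256 = 0.9702 kmol/m³.
A CSTR operates uniformly at the exit composition, giving r_N = 0.7785 and r_P = 0.07703 (each k·C_M^n at C_M = 0.9702).
Fraction of consumed M going to N: r_N/(r_N+r_P) = 0.9100.
C_N = 0.9100·C_{M0}·X = 0.9100×3.79×0.744 = 2.57 kmol/m³; Y_N = C_N/C_{M0} = 0.677.

0.677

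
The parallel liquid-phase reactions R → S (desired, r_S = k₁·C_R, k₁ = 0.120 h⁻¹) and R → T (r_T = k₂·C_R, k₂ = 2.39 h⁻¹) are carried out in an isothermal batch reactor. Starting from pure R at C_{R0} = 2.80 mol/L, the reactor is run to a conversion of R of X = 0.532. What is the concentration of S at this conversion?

C_R = C_{R0}(1−X) = 1.310 mol/L.
Both paths are first order in R, so the instantaneous fraction to S is constant: dC_S/d(−C_R) = k₁/(k₁+k₂) = 0.04781.
C_S = 0.04781·(C_{R0}−C_R) = 0.04781×1.490 = 0.0712 mol/L.

0.0712 mol/L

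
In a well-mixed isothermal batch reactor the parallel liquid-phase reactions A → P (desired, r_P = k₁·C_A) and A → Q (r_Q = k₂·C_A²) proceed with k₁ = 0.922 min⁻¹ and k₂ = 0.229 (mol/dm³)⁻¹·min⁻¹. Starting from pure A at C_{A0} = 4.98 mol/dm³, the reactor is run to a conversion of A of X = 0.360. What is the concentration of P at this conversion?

C_A = C_{A0}(1−X) = 3.187 mol/dm³.
Along a PFR/batch, dC_P/dC_A = −r_P/(r_P+r_Q) = −k₁/(k₁+k₂·C_A).
Integrating from C_{A0} to C_A: C_P = (0.922/0.229)·ln[(0.922+0.229·4.98)/(0.922+0.229·3.19)] = 4.026·ln(2.062/1.652) = 0.8937 mol/dm³.

0.894 mol/dm³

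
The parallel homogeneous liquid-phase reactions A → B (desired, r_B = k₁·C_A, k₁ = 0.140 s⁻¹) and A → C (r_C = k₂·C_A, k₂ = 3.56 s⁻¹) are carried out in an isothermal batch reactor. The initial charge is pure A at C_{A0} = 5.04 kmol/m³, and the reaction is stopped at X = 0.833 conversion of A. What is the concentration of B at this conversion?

0.159 kmol/m³

C_A = C_{A0}(1−X) = 0.8417 kmol/m³.
Both paths are first order in A, so the instantaneous fraction to B is constant: dC_B/d(−C_A) = k₁/(k₁+k₂) = 0.03784.
C_B = 0.03784·(C_{A0}−C_A) = 0.03784×4.198 = 0.159 kmol/m³.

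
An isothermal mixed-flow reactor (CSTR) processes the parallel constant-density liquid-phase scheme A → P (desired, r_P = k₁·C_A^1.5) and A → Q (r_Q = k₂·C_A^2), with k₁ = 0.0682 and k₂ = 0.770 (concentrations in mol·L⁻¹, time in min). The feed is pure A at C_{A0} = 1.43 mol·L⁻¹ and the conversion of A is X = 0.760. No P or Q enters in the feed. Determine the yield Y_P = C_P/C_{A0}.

0.0998

Exit C_A = C_{A0}(1−X) = 1.43×0.240 = 0.3432 mol·L⁻¹.
A CSTR operates uniformly at the exit composition, giving r_P = 0.01371 and r_Q = 0.09070 (each k·C_A^n at C_A = 0.3432).
Fraction of consumed A going to P: r_P/(r_P+r_Q) = 0.1313.
C_P = 0.1313·C_{A0}·X = 0.1313×1.43×0.760 = 0.143 mol·L⁻¹; Y_P = C_P/C_{A0} = 0.0998.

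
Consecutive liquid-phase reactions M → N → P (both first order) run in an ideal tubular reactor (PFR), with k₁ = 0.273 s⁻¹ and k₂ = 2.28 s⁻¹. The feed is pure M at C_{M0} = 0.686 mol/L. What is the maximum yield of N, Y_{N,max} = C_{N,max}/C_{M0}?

0.0897

For a first-order series the maximum intermediate yield is C_{N,max}/C_{M0} = (k₁/k₂)^[k₂/(k₂−k₁)].
= (0.273/2.28)^(2.28/(2.28−0.273)) = (0.1197)^(1.136) = 0.08971.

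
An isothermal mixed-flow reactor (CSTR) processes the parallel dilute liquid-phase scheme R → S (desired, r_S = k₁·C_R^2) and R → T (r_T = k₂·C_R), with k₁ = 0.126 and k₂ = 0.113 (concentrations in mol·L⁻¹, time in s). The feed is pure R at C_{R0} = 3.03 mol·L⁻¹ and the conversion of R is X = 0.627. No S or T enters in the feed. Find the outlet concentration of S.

1.06 mol·L⁻¹

Exit C_R = C_{R0}(1−X) = 3.03×0.373 = 1.130 mol·L⁻¹.
Rates in a CSTR are evaluated at the outlet concentration: r_S = 0.126×1.130^2 = 0.1609, r_T = 0.113×1.130 = 0.1277.
Fraction of consumed R going to S: r_S/(r_S+r_T) = 0.5576.
C_S = 0.5576·C_{R0}·X = 0.5576×3.03×0.627 = 1.06 mol·L⁻¹.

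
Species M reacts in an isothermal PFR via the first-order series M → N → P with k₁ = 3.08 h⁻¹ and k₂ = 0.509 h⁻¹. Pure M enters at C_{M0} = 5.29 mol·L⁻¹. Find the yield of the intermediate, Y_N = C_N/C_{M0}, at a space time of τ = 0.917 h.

0.680

The intermediate concentration in a first-order A→B→C sequence is C_N = k₁C_{M0}(e^(−k₁τ) − e^(−k₂τ))/(k₂−k₁).
e^(−k₁τ) = e^(−3.08×0.917) = e^(−2.824) = 0.05935; e^(−k₂τ) = e^(−0.4668) = 0.6270.
C_N = 3.08×5.29/(0.509−3.08) × (0.05935−0.6270) = (-6.337)×(-0.5677) = 3.598 mol·L⁻¹.
Y_N = C_N/C_{M0} = 3.598/5.29 = 0.680.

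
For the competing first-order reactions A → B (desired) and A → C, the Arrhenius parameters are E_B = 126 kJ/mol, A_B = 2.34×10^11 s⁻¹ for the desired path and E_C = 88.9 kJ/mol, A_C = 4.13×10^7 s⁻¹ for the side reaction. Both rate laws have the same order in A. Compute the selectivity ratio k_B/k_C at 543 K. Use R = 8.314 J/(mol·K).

k_B/k_C = (A_B/A_C)·exp[−(E_B−E_C)/(RT)] = (A_B/A_C)·exp[(E_C−E_B)/(RT)].
(E_C−E_B)/(RT) = (88.9−126)×10³/(8.314×543) = -37100/4515 = -8.218.
k_B/k_C = (2.34×10^11/4.13×10^7)·exp(-8.218) = 5666 × 2.698×10^-4 = 1.53.
Since E_B > E_C, raising the temperature improves selectivity toward B.

1.53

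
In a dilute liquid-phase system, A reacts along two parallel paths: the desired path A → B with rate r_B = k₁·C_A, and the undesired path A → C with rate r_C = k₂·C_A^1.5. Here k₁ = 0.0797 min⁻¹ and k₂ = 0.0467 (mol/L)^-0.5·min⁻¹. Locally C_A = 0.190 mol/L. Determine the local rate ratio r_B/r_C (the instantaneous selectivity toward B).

S_{B/C} = r_B/r_C = (k₁·C_A)/(k₂·C_A^1.5) = (k₁/k₂)·C_A^-0.5.
= (0.0797×0.1900) / (0.0467×0.1900^1.5) = 0.01514/0.003868 = 3.92.
The undesired path is higher order in A, so low C_A (CSTR or dilute feed) favours B.

3.92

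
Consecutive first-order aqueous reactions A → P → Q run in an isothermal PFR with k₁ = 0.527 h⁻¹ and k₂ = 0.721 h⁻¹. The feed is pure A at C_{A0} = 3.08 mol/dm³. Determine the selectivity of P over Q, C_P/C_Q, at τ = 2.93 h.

0.470

For first-order series with pure A initially, C_P(τ) = k₁C_{A0}/(k₂−k₁)·(e^(−k₁τ) − e^(−k₂τ)).
e^(−k₁τ) = e^(−0.527×2.93) = e^(−1.544) = 0.2135; e^(−k₂τ) = e^(−2.113) = 0.1209.
C_P = 0.527×3.08/(0.721−0.527) × (0.2135−0.1209) = 8.367×0.09257 = 0.7745 mol/dm³.
C_A = C_{A0}e^(−k₁τ) = 0.6576 mol/dm³, so C_Q = C_{A0}−C_A−C_P = 1.648 mol/dm³; C_P/C_Q = 0.470.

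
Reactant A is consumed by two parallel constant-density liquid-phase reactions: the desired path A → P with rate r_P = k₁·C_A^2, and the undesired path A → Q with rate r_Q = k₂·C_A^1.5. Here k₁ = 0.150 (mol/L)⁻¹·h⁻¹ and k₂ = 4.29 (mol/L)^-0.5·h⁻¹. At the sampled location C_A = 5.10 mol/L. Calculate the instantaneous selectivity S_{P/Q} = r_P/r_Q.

S_{P/Q} = r_P/r_Q = (k₁·C_A^2)/(k₂·C_A^1.5) = (k₁/k₂)·C_A^0.5.
= (0.150×5.100^2) / (4.29×5.100^1.5) = 3.901/49.41 = 0.0790.

0.0790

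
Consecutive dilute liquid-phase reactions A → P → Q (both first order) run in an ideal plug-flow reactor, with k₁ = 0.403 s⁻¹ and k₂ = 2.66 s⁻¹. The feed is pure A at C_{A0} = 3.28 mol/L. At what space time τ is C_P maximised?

0.836 s

For first-order series the maximum of C_P occurs at τ_opt = ln(k₂/k₁)/(k₂−k₁).
= ln(2.66/0.403)/(2.66−0.403) = ln(6.600)/2.257 = 1.887/2.257 = 0.836 s.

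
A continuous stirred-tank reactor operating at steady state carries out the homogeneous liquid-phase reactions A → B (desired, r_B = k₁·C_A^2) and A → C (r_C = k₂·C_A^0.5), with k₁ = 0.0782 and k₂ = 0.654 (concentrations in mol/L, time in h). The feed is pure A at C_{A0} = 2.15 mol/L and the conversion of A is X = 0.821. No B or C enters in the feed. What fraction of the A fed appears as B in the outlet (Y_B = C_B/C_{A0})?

Exit C_A = C_{A0}(1−X) = 2.15×0.179 = 0.3849 mol/L.
Rates in a CSTR are evaluated at the outlet concentration: r_B = 0.0782×0.3849^2 = 0.01158, r_C = 0.654×0.3849^0.5 = 0.4057.
Fraction of consumed A going to B: r_B/(r_B+r_C) = 0.02776.
C_B = 0.02776·C_{A0}·X = 0.02776×2.15×0.821 = 0.0490 mol/L; Y_B = C_B/C_{A0} = 0.0228.

0.0228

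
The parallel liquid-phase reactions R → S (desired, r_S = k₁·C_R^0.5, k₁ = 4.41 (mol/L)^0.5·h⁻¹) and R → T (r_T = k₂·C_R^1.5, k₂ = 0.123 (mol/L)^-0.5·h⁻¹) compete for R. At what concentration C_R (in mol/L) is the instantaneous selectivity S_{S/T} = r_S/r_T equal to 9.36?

S_{S/T} = (k₁/k₂)·C_R⁻¹ ⇒ C_R = (S·k₂/k₁)^(-1).
= (9.36×0.123/4.41)^(-1) = (0.2611)^(-1) = 3.83 mol/L.

3.83 mol/L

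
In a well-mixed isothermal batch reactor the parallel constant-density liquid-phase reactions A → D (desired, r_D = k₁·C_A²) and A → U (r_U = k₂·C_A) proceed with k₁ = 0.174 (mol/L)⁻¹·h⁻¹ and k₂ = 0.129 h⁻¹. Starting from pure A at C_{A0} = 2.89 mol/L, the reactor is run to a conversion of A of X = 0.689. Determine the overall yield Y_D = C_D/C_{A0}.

C_A = C_{A0}(1−X) = 0.8988 mol/L.
Along a PFR/batch, dC_U/dC_A = −r_U/(r_D+r_U) = −k₂/(k₂+k₁·C_A).
Integrating from C_{A0} to C_A: C_U = (0.129/0.174)·ln[(0.129+0.174·2.89)/(0.129+0.174·0.899)] = 0.7414·ln(0.6319/0.2854) = 0.5893 mol/L.
Then C_D = (C_{A0}−C_A) − C_U = 1.991 − 0.5893 = 1.402 mol/L.
Y_D = C_D/C_{A0} = 1.402/2.89 = 0.485.

0.485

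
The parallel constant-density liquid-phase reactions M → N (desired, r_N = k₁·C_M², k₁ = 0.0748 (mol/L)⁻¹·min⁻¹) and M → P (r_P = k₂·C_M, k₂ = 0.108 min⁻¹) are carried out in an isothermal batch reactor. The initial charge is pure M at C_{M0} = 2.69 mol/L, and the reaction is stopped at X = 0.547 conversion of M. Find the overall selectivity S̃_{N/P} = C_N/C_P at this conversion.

C_M = C_{M0}(1−X) = 1.219 mol/L.
Along a PFR/batch, dC_P/dC_M = −r_P/(r_N+r_P) = −k₂/(k₂+k₁·C_M).
Integrating from C_{M0} to C_M: C_P = (0.108/0.0748)·ln[(0.108+0.0748·2.69)/(0.108+0.0748·1.22)] = 1.444·ln(0.3092/0.1991) = 0.6353 mol/L.
Then C_N = (C_{M0}−C_M) − C_P = 1.471 − 0.6353 = 0.8362 mol/L.
S̃_{N/P} = C_N/C_P = 0.8362/0.6353 = 1.32.

1.32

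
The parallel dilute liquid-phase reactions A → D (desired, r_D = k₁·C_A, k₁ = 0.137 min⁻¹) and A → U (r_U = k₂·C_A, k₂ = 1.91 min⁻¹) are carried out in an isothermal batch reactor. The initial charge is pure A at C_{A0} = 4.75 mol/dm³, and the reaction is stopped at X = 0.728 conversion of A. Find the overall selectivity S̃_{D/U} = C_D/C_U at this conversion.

C_A = C_{A0}(1−X) = 1.292 mol/dm³.
Both paths are first order in A, so the instantaneous fraction to D is constant: dC_D/d(−C_A) = k₁/(k₁+k₂) = 0.06693.
C_D = 0.06693·(C_{A0}−C_A) = 0.06693×3.458 = 0.231 mol/dm³.
C_U = (C_{A0}−C_A)−C_D = 3.227 mol/dm³; S̃_{D/U} = 0.2314/3.227 = 0.0717.

0.0717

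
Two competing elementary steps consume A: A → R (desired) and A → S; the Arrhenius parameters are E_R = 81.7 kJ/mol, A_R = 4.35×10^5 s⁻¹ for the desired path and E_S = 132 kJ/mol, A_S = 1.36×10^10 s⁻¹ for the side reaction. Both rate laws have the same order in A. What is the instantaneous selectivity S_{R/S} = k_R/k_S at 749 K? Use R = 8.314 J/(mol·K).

0.103

Since both paths have the same order in A, the concentration cancels and S_{R/S} = k_R/k_S = (A_R/A_S)·exp[(E_S−E_R)/(RT)].
(E_S−E_R)/(RT) = (132−81.7)×10³/(8.314×749) = 50300/6227 = 8.077.
k_R/k_S = (4.35×10^5/1.36×10^10)·exp(8.077) = 3.199×10^-5 × 3221 = 0.103.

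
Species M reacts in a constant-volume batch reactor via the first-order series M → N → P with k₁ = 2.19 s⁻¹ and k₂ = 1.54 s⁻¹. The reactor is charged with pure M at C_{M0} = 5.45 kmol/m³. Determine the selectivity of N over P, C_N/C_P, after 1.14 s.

The intermediate concentration in a first-order A→B→C sequence is C_N = k₁C_{M0}(e^(−k₁t) − e^(−k₂t))/(k₂−k₁).
e^(−k₁t) = e^(−2.19×1.14) = e^(−2.497) = 0.08236; e^(−k₂t) = e^(−1.756) = 0.1728.
C_N = 2.19×5.45/(1.54−2.19) × (0.08236−0.1728) = (-18.36)×(-0.09044) = 1.661 kmol/m³.
C_M = C_{M0}e^(−k₁t) = 0.4489 kmol/m³, so C_P = C_{M0}−C_M−C_N = 3.340 kmol/m³; C_N/C_P = 0.497.

0.497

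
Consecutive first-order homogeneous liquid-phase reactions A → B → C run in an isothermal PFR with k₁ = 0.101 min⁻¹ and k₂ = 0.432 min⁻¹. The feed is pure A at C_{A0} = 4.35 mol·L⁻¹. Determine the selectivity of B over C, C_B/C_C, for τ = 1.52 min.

2.66

For first-order series with pure A initially, C_B(τ) = k₁C_{A0}/(k₂−k₁)·(e^(−k₁τ) − e^(−k₂τ)).
e^(−k₁τ) = e^(−0.101×1.52) = e^(−0.1535) = 0.8577; e^(−k₂τ) = e^(−0.6566) = 0.5186.
C_B = 0.101×4.35/(0.432−0.101) × (0.8577−0.5186) = 1.327×0.3391 = 0.4501 mol·L⁻¹.
C_A = C_{A0}e^(−k₁τ) = 3.731 mol·L⁻¹, so C_C = C_{A0}−C_A−C_B = 0.1690 mol·L⁻¹; C_B/C_C = 2.66.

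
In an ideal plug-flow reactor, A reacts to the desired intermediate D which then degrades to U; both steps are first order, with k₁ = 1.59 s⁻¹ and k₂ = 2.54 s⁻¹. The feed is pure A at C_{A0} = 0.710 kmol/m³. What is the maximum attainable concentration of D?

For a first-order series the maximum intermediate yield is C_{D,max}/C_{A0} = (k₁/k₂)^[k₂/(k₂−k₁)].
= (1.59/2.54)^(2.54/(2.54−1.59)) = (0.6260)^(2.674) = 0.2858.
C_{D,max} = 0.2858×0.710 = 0.203 kmol/m³.

0.203 kmol/m³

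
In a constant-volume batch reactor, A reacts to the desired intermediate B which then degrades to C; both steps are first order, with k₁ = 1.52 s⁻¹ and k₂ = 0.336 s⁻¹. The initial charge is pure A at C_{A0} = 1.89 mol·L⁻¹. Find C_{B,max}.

1.23 mol·L⁻¹

Evaluating C_B at t_opt = ln(k₂/k₁)/(k₂−k₁) gives C_{B,max}/C_{A0} = (k₁/k₂)^[k₂/(k₂−k₁)].
= (1.52/0.336)^(0.336/(0.336−1.52)) = (4.524)^(-0.2838) = 0.6516.
C_{B,max} = 0.6516×1.89 = 1.23 mol·L⁻¹.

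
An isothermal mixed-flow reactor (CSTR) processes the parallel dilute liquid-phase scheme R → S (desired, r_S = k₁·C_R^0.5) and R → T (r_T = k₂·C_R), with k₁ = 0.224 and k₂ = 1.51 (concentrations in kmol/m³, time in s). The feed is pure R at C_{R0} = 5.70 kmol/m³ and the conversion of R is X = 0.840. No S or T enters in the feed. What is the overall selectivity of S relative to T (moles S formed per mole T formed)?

Exit C_R = C_{R0}(1−X) = 5.70×0.160 = 0.9120 kmol/m³.
In a CSTR the entire volume is at exit conditions, so r_S = 0.224×0.9120^0.5 = 0.2139 and r_T = 1.51×0.9120 = 1.377.
Overall selectivity = C_S/C_T = r_Sτ/(r_Tτ) = r_S/r_T = 0.155.

0.155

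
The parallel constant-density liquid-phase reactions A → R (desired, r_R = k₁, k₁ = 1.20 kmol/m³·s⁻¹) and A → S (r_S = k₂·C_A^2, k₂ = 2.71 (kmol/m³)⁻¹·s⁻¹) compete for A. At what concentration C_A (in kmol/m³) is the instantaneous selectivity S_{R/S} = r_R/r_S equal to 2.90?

S_{R/S} = (k₁/k₂)·C_A^-2 ⇒ C_A = (S·k₂/k₁)^(-0.5).
= (2.90×2.71/1.20)^(-0.5) = (6.549)^(-0.5) = 0.391 kmol/m³.

0.391 kmol/m³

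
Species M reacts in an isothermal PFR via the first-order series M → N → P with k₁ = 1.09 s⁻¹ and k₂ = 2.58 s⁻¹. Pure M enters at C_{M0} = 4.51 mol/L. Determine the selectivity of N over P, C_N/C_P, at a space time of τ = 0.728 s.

0.666

The intermediate concentration in a first-order A→B→C sequence is C_N = k₁C_{M0}(e^(−k₁τ) − e^(−k₂τ))/(k₂−k₁).
e^(−k₁τ) = e^(−1.09×0.728) = e^(−0.7935) = 0.4523; e^(−k₂τ) = e^(−1.878) = 0.1529.
C_N = 1.09×4.51/(2.58−1.09) × (0.4523−0.1529) = 3.299×0.2994 = 0.9878 mol/L.
C_M = C_{M0}e^(−k₁τ) = 2.040 mol/L, so C_P = C_{M0}−C_M−C_N = 1.483 mol/L; C_N/C_P = 0.666.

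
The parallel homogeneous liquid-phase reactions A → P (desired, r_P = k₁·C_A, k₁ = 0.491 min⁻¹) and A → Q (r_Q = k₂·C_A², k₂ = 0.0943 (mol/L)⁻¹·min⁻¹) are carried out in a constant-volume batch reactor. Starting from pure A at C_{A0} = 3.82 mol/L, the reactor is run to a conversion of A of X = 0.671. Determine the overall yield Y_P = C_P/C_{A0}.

0.455

C_A = C_{A0}(1−X) = 1.257 mol/L.
Along a PFR/batch, dC_P/dC_A = −r_P/(r_P+r_Q) = −k₁/(k₁+k₂·C_A).
Integrating from C_{A0} to C_A: C_P = (0.491/0.0943)·ln[(0.491+0.0943·3.82)/(0.491+0.0943·1.26)] = 5.207·ln(0.8512/0.6095) = 1.739 mol/L.
Y_P = C_P/C_{A0} = 1.739/3.82 = 0.455.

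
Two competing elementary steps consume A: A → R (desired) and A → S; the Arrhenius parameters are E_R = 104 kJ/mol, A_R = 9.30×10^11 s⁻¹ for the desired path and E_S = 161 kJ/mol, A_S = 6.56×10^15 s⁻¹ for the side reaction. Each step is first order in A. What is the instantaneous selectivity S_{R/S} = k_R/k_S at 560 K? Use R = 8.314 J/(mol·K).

With equal orders, S_{R/S} = k_R/k_S = (A_R/A_S)·exp[(E_S−E_R)/(RT)].
(E_S−E_R)/(RT) = (161−104)×10³/(8.314×560) = 57000/4656 = 12.24.
k_R/k_S = (9.30×10^11/6.56×10^15)·exp(12.24) = 1.418×10^-4 × 2.075×10^5 = 29.4.
Since E_R < E_S, lowering the temperature improves selectivity toward R.

29.4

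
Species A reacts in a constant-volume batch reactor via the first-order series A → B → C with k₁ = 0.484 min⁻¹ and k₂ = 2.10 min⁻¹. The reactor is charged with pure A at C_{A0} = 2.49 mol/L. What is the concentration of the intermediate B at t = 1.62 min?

Solving the coupled first-order balances gives C_B(t) = [k₁/(k₂−k₁)]·C_{A0}·(e^(−k₁t) − e^(−k₂t)).
e^(−k₁t) = e^(−0.484×1.62) = e^(−0.7841) = 0.4565; e^(−k₂t) = e^(−3.402) = 0.03331.
C_B = 0.484×2.49/(2.10−0.484) × (0.4565−0.03331) = 0.7458×0.4232 = 0.3156 mol/L.

0.316 mol/L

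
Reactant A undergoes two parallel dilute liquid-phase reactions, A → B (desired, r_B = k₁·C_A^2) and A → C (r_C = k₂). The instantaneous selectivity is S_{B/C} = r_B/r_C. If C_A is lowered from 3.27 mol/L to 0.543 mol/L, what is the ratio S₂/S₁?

0.0276

S_{B/C} = (k₁/k₂)·C_A^2, so S₂/S₁ = (C_{A,2}/C_{A,1})^2.
= (0.543/3.27)^2 = (0.1661)^2 = 0.0276.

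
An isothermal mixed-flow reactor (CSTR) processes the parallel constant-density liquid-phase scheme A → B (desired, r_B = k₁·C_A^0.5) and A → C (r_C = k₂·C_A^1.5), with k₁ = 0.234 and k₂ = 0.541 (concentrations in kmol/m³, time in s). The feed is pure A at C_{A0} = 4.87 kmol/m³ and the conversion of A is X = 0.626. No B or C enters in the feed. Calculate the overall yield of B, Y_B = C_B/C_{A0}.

Exit C_A = C_{A0}(1−X) = 4.87×0.374 = 1.821 kmol/m³.
Rates in a CSTR are evaluated at the outlet concentration: r_B = 0.234×1.821^0.5 = 0.3158, r_C = 0.541×1.821^1.5 = 1.330.
Fraction of consumed A going to B: r_B/(r_B+r_C) = 0.1919.
C_B = 0.1919·C_{A0}·X = 0.1919×4.87×0.626 = 0.585 kmol/m³; Y_B = C_B/C_{A0} = 0.120.

0.120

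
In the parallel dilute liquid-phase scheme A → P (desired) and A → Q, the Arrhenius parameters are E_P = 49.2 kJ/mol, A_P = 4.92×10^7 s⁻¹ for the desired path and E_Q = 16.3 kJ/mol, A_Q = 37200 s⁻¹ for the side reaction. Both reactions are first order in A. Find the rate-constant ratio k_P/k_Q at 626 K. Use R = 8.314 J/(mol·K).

With equal orders, S_{P/Q} = k_P/k_Q = (A_P/A_Q)·exp[(E_Q−E_P)/(RT)].
(E_Q−E_P)/(RT) = (16.3−49.2)×10³/(8.314×626) = -32900/5205 = -6.321.
k_P/k_Q = (4.92×10^7/37200)·exp(-6.321) = 1323 × 0.001797 = 2.38.

2.38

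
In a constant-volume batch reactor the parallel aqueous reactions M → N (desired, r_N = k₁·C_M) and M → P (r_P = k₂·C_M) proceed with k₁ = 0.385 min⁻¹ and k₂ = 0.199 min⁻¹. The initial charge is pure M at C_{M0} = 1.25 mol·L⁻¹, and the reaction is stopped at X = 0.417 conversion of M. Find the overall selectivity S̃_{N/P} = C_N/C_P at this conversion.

1.93

C_M = C_{M0}(1−X) = 0.7288 mol·L⁻¹.
Both paths are first order in M, so the instantaneous fraction to N is constant: dC_N/d(−C_M) = k₁/(k₁+k₂) = 0.6592.
C_N = 0.6592·(C_{M0}−C_M) = 0.6592×0.5212 = 0.344 mol·L⁻¹.
C_P = (C_{M0}−C_M)−C_N = 0.1776 mol·L⁻¹; S̃_{N/P} = 0.3436/0.1776 = 1.93.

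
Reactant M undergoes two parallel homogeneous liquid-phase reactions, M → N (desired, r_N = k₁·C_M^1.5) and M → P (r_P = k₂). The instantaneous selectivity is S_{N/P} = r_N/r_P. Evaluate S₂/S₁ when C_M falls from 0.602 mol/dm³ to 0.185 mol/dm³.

0.170

S_{N/P} = (k₁/k₂)·C_M^1.5, so S₂/S₁ = (C_{M,2}/C_{M,1})^1.5.
= (0.185/0.602)^1.5 = (0.3073)^1.5 = 0.170.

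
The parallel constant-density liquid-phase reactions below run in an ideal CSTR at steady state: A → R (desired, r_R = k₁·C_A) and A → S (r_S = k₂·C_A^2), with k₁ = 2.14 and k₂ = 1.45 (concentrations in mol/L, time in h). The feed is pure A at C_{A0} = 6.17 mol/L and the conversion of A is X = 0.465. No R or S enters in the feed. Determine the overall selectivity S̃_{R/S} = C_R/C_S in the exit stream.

0.447

Exit C_A = C_{A0}(1−X) = 6.17×0.535 = 3.301 mol/L.
A CSTR operates uniformly at the exit composition, giving r_R = 7.064 and r_S = 15.80 (each k·C_A^n at C_A = 3.301).
Overall selectivity = C_R/C_S = r_Rτ/(r_Sτ) = r_R/r_S = 0.447.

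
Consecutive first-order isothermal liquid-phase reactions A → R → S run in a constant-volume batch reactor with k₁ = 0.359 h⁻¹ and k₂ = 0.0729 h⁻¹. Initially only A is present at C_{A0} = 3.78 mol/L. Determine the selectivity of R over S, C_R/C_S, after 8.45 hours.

The intermediate concentration in a first-order A→B→C sequence is C_R = k₁C_{A0}(e^(−k₁t) − e^(−k₂t))/(k₂−k₁).
e^(−k₁t) = e^(−0.359×8.45) = e^(−3.034) = 0.04814; e^(−k₂t) = e^(−0.6160) = 0.5401.
C_R = 0.359×3.78/(0.0729−0.359) × (0.04814−0.5401) = (-4.743)×(-0.4920) = 2.333 mol/L.
C_A = C_{A0}e^(−k₁t) = 0.1820 mol/L, so C_S = C_{A0}−C_A−C_R = 1.265 mol/L; C_R/C_S = 1.85.

1.85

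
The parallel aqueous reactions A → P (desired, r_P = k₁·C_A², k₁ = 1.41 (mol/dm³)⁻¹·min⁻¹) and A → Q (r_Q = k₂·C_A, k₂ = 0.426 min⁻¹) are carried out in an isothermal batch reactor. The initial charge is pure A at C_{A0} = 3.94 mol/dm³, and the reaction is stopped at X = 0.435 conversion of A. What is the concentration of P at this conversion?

C_A = C_{A0}(1−X) = 2.226 mol/dm³.
Along a PFR/batch, dC_Q/dC_A = −r_Q/(r_P+r_Q) = −k₂/(k₂+k₁·C_A).
Integrating from C_{A0} to C_A: C_Q = (0.426/1.41)·ln[(0.426+1.41·3.94)/(0.426+1.41·2.23)] = 0.3021·ln(5.981/3.565) = 0.1564 mol/dm³.
Then C_P = (C_{A0}−C_A) − C_Q = 1.714 − 0.1564 = 1.558 mol/dm³.

1.56 mol/dm³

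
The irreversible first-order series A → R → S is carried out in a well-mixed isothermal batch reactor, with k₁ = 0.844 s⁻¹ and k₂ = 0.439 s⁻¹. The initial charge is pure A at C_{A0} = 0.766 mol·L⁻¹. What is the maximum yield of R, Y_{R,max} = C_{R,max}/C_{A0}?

At the optimum, C_{R,max}/C_{A0} = (k₁/k₂)^[k₂/(k₂−k₁)].
= (0.844/0.439)^(0.439/(0.439−0.844)) = (1.923)^(-1.084) = 0.4924.

0.492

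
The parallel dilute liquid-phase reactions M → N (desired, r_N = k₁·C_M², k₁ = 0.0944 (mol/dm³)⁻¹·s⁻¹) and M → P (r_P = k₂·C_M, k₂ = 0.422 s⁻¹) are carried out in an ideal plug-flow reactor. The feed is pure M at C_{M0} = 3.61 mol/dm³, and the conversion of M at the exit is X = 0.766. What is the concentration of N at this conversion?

0.893 mol/dm³

C_M = C_{M0}(1−X) = 0.8447 mol/dm³.
Along a PFR/batch, dC_P/dC_M = −r_P/(r_N+r_P) = −k₂/(k₂+k₁·C_M).
Integrating from C_{M0} to C_M: C_P = (0.422/0.0944)·ln[(0.422+0.0944·3.61)/(0.422+0.0944·0.845)] = 4.470·ln(0.7628/0.5017) = 1.873 mol/dm³.
Then C_N = (C_{M0}−C_M) − C_P = 2.765 − 1.873 = 0.8927 mol/dm³.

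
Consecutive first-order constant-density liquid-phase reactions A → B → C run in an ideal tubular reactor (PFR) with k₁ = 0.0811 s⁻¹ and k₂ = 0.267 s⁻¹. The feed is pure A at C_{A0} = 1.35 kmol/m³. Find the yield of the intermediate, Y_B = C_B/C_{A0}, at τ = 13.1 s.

For first-order series with pure A initially, C_B(τ) = k₁C_{A0}/(k₂−k₁)·(e^(−k₁τ) − e^(−k₂τ)).
e^(−k₁τ) = e^(−0.0811×13.1) = e^(−1.062) = 0.3456; e^(−k₂τ) = e^(−3.498) = 0.03027.
C_B = 0.0811×1.35/(0.267−0.0811) × (0.3456−0.03027) = 0.5889×0.3154 = 0.1857 kmol/m³.
Y_B = C_B/C_{A0} = 0.1857/1.35 = 0.138.

0.138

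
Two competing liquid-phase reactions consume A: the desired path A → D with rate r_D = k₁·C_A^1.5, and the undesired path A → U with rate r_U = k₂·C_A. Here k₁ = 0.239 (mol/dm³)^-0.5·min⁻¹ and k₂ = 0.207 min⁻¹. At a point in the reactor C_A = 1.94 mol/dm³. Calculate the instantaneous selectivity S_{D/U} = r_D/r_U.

S_{D/U} = r_D/r_U = (k₁·C_A^1.5)/(k₂·C_A) = (k₁/k₂)·C_A^0.5.
= (0.239×1.940^1.5) / (0.207×1.940) = 0.6458/0.4016 = 1.61.
Since the desired path is higher order in A, keeping C_A high (PFR or concentrated feed) favours D.

1.61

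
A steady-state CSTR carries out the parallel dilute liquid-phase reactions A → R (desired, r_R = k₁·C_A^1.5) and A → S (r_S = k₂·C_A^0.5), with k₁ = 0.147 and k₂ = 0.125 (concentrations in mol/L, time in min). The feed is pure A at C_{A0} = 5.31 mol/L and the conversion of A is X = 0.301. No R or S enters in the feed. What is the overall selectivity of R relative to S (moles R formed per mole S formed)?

4.36

Exit C_A = C_{A0}(1−X) = 5.31×0.699 = 3.712 mol/L.
A CSTR operates uniformly at the exit composition, giving r_R = 1.051 and r_S = 0.2408 (each k·C_A^n at C_A = 3.712).
Overall selectivity = C_R/C_S = r_Rτ/(r_Sτ) = r_R/r_S = 4.36.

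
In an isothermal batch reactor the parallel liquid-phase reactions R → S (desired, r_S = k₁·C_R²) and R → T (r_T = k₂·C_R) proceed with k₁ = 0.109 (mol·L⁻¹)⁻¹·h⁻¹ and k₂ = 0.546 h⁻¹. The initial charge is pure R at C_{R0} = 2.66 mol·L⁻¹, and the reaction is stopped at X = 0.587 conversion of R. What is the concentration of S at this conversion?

C_R = C_{R0}(1−X) = 1.099 mol·L⁻¹.
Along a PFR/batch, dC_T/dC_R = −r_T/(r_S+r_T) = −k₂/(k₂+k₁·C_R).
Integrating from C_{R0} to C_R: C_T = (0.546/0.109)·ln[(0.546+0.109·2.66)/(0.546+0.109·1.10)] = 5.009·ln(0.8359/0.6657) = 1.140 mol·L⁻¹.
Then C_S = (C_{R0}−C_R) − C_T = 1.561 − 1.140 = 0.4211 mol·L⁻¹.

0.421 mol·L⁻¹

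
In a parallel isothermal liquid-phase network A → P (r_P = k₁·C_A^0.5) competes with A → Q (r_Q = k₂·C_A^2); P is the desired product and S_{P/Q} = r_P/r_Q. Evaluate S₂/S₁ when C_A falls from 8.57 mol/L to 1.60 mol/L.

12.4

S_{P/Q} = (k₁/k₂)·C_A^-1.5, so S₂/S₁ = (C_{A,2}/C_{A,1})^-1.5.
= (1.60/8.57)^(-1.5) = (0.1867)^(-1.5) = 12.4.
Selectivity toward P rises as C_A falls — low-concentration operation is favoured.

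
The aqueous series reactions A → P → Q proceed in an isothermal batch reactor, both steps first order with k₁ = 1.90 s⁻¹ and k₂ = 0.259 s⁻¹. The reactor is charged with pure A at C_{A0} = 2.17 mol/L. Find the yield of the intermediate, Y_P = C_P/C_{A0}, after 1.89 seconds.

The intermediate concentration in a first-order A→B→C sequence is C_P = k₁C_{A0}(e^(−k₁t) − e^(−k₂t))/(k₂−k₁).
e^(−k₁t) = e^(−1.90×1.89) = e^(−3.591) = 0.02757; e^(−k₂t) = e^(−0.4895) = 0.6129.
C_P = 1.90×2.17/(0.259−1.90) × (0.02757−0.6129) = (-2.512)×(-0.5854) = 1.471 mol/L.
Y_P = C_P/C_{A0} = 1.471/2.17 = 0.678.

0.678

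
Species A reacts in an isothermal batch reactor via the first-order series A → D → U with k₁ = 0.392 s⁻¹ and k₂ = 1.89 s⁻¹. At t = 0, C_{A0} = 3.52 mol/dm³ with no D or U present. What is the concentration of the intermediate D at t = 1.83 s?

The intermediate concentration in a first-order A→B→C sequence is C_D = k₁C_{A0}(e^(−k₁t) − e^(−k₂t))/(k₂−k₁).
e^(−k₁t) = e^(−0.392×1.83) = e^(−0.7174) = 0.4880; e^(−k₂t) = e^(−3.459) = 0.03147.
C_D = 0.392×3.52/(1.89−0.392) × (0.4880−0.03147) = 0.9211×0.4566 = 0.4206 mol/dm³.

0.421 mol/dm³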